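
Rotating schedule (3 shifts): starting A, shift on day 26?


Shifts: A, B, C
Start: A (index 0)
Day 26: (0 + 26 - 1) mod 3
= 25 mod 3
= 1
Index 1 → shift B

Shift B


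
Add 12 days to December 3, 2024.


December 15, 2024

Start: December 3, 2024
Add 12 days
December 3 + 12 = December 15, 2024


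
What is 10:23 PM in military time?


Input: 10:23 PM
PM: 10 + 12 = 22

22:23


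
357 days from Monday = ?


Monday

Start: Monday (index 0)
(0 + 357) mod 7
= 357 mod 7
= 0
Index 0 → Monday


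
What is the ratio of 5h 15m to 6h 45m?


7:9 (0.78)

Duration 1: 315 minutes
Duration 2: 405 minutes
Ratio = 315:405
GCD = 45
Simplified = 7:9
As a decimal: 7/9 ≈ 0.78


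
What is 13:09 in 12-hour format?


Hour: 13
13 - 12 = 1 → PM

1:09 PM


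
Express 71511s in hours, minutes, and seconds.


19h 51m 51s

Hours: 71511 ÷ 3600 = 19 remainder 3111
Minutes: 3111 ÷ 60 = 51 remainder 51
Seconds: 51


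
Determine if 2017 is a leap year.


No

Rules: divisible by 4 AND (not by 100 OR by 400)
2017 ÷ 4 = 504 remainder 1 → not divisible by 4
Not divisible by 4 → not a leap year


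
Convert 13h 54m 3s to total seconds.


Hours: 13 × 3600 = 46800
Minutes: 54 × 60 = 3240
Seconds: 3
Total = 46800 + 3240 + 3 = 50043

50043 seconds


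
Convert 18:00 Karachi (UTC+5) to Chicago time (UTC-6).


07:00

Time difference = UTC-6 - UTC+5 = -11 hours
New hour = (18 -11) mod 24
= 7 mod 24 = 7
Minutes unchanged → 07:00


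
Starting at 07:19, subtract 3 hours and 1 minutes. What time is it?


Start: 439 minutes from midnight
Subtract: 181 minutes
Remaining: 439 - 181 = 258
Hours: 4, Minutes: 18

04:18


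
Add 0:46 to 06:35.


Start: 395 minutes from midnight
Add: 46 minutes
Total: 441 minutes
Hours: 441 ÷ 60 = 7 remainder 21

07:21


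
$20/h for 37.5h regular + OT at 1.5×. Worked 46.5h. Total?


Regular: 37.5h × $20 = $750.00
Overtime: 46.5 - 37.5 = 9.0h
OT pay: 9.0h × $20 × 1.5 = $270.00
Total = $750.00 + $270.00 = $1020.00

$1020.00


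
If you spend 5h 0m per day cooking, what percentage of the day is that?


20.8%

Time: 300 minutes
Day: 1440 minutes
Percentage = (300/1440) × 100 ≈ 20.8%


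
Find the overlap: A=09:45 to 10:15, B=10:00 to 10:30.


Meeting A: 585-615 (in minutes from midnight)
Meeting B: 600-630
Overlap start = max(585, 600) = 600
Overlap end = min(615, 630) = 615
Overlap = max(0, 615 - 600) = 15 min

15 minutes


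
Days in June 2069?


30 days

Month: June (month 6)
June has 30 days


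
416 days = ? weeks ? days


59 weeks 3 days

Weeks: 416 ÷ 7 = 59 remainder 3


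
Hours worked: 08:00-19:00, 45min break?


10h 15m (615 minutes)

Total time = (19×60+0) - (8×60+0)
= 1140 - 480 = 660 min
Minus break: 660 - 45 = 615 min
= 10h 15m


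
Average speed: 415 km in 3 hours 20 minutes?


124.5 km/h

Distance: 415 km
Time: 3h 20m = 200 min = 200/60 = 10/3 hours
Speed = 415 ÷ (10/3) = 415 × 3 / 10 = 1245/10 = 124.5 km/h


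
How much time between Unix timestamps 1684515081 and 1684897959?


382878 seconds (106.4 hours / 4.43 days)

Difference = 1684897959 - 1684515081 = 382878 seconds
In hours: 382878 / 3600 ≈ 106.4
In days: 382878 / 86400 ≈ 4.43


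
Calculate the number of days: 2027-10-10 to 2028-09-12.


338 days

From October 10, 2027 to September 12, 2028
Rest of October 2027: 31 - 10 = 21
Full months: November 30, December 31, January 31, February 2028 29, March 31, April 30, May 31, June 30, July 31, August 31
Days into September 2028: 12
Total = 21 + 30 + 31 + 31 + 29 + 31 + 30 + 31 + 30 + 31 + 31 + 12 = 338 days


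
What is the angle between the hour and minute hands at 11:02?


Hour hand = 11×30 + 2×0.5 = 331.0°
Minute hand = 2×6 = 12°
Difference = |331.0 - 12| = 319.0°
Since > 180°: 360 - 319.0 = 41.0°

41.0°


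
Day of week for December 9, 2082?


Wednesday

Zeller's congruence:
q=9, m=12, k=82, j=20
h = (9 + ⌊13×13/5⌋ + 82 + ⌊82/4⌋ + ⌊20/4⌋ - 2×20) mod 7
= (9 + 33 + 82 + 20 + 5 - 40) mod 7
= 109 mod 7 = 4
h=4 → Wednesday


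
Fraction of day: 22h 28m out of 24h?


0.9361 (93.61%)

Total minutes: 22×60 + 28 = 1348
Day = 24×60 = 1440 minutes
Fraction = 1348/1440 ≈ 0.9361
As a percentage: 1348/1440 × 100 ≈ 93.61%


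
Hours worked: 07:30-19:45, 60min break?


11h 15m (675 minutes)

Total time = (19×60+45) - (7×60+30)
= 1185 - 450 = 735 min
Minus break: 735 - 60 = 675 min
= 11h 15m


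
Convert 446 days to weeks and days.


63 weeks 5 days

Weeks: 446 ÷ 7 = 63 remainder 5


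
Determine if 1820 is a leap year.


Yes

Rules: divisible by 4 AND (not by 100 OR by 400)
1820 ÷ 4 = 455 exactly → divisible by 4
1820 ÷ 100 = 18 remainder 20 → not divisible by 100
Divisible by 4 but not by 100 → leap year


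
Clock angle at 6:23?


Hour hand = 6×30 + 23×0.5 = 191.5°
Minute hand = 23×6 = 138°
Difference = |191.5 - 138| = 53.5°

53.5°


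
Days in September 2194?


Month: September (month 9)
September has 30 days

30 days


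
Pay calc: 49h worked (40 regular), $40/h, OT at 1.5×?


$2140.00

Regular: 40h × $40 = $1600.00
Overtime: 49 - 40 = 9h
OT pay: 9h × $40 × 1.5 = $540.00
Total = $1600.00 + $540.00 = $2140.00


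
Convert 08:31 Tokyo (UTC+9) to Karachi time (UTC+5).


Time difference = UTC+5 - UTC+9 = -4 hours
New hour = (8 -4) mod 24
= 4 mod 24 = 4
Minutes unchanged → 04:31

04:31


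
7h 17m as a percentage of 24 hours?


0.3035 (30.35%)

Total minutes: 7×60 + 17 = 437
Day = 24×60 = 1440 minutes
Fraction = 437/1440 ≈ 0.3035
As a percentage: 437/1440 × 100 ≈ 30.35%


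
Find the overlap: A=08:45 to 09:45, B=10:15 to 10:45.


Meeting A: 525-585 (in minutes from midnight)
Meeting B: 615-645
Overlap start = max(525, 615) = 615
Overlap end = min(585, 645) = 585
Overlap = max(0, 585 - 615) = 0 min

0 minutes


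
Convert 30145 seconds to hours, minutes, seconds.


8h 22m 25s

Hours: 30145 ÷ 3600 = 8 remainder 1345
Minutes: 1345 ÷ 60 = 22 remainder 25
Seconds: 25


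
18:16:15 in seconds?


65775 seconds

Hours: 18 × 3600 = 64800
Minutes: 16 × 60 = 960
Seconds: 15
Total = 64800 + 960 + 15 = 65775


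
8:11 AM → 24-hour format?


08:11

Input: 8:11 AM
AM hour stays: 8


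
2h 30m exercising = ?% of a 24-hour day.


10.4%

Time: 150 minutes
Day: 1440 minutes
Percentage = (150/1440) × 100 ≈ 10.4%


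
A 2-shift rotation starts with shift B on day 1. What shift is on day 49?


Shift B

Shifts: A, B
Start: B (index 1)
Day 49: (1 + 49 - 1) mod 2
= 49 mod 2
= 1
Index 1 → shift B


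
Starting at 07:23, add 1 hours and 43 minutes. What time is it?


Start: 443 minutes from midnight
Add: 103 minutes
Total: 546 minutes
Hours: 546 ÷ 60 = 9 remainder 6

09:06


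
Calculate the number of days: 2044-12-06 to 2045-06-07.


From December 6, 2044 to June 7, 2045
Rest of December 2044: 31 - 6 = 25
Full months: January 31, February 2045 28, March 31, April 30, May 31
Days into June 2045: 7
Total = 25 + 31 + 28 + 31 + 30 + 31 + 7 = 183 days

183 days


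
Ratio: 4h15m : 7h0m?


Duration 1: 255 minutes
Duration 2: 420 minutes
Ratio = 255:420
GCD = 15
Simplified = 17:28
As a decimal: 17/28 ≈ 0.61

17:28 (0.61)


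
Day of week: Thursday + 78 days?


Friday

Start: Thursday (index 3)
(3 + 78) mod 7
= 81 mod 7
= 4
Index 4 → Friday


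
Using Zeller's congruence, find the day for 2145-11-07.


Zeller's congruence:
q=7, m=11, k=45, j=21
h = (7 + ⌊13×12/5⌋ + 45 + ⌊45/4⌋ + ⌊21/4⌋ - 2×21) mod 7
= (7 + 31 + 45 + 11 + 5 - 42) mod 7
= 57 mod 7 = 1
h=1 → Sunday

Sunday


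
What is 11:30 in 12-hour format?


Hour: 11
11 < 12 → AM

11:30 AM


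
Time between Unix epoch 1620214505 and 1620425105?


Difference = 1620425105 - 1620214505 = 210600 seconds
In hours: 210600 / 3600 = 58.5
In days: 210600 / 86400 ≈ 2.44

210600 seconds (58.5 hours / 2.44 days)


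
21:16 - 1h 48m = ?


19:28

Start: 1276 minutes from midnight
Subtract: 108 minutes
Remaining: 1276 - 108 = 1168
Hours: 19, Minutes: 28


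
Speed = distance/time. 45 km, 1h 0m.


Distance: 45 km
Time: 1 hours
Speed = 45 / 1 = 45.0 km/h

45.0 km/h


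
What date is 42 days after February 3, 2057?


March 17, 2057

Start: February 3, 2057
Add 42 days
February 3 → March 1: 28 - 3 + 1 = 26 days (42 - 26 = 16 left)
March 1 + 16 = March 17, 2057


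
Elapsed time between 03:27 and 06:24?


End time in minutes: 6×60 + 24 = 384
Start time in minutes: 3×60 + 27 = 207
Difference = 384 - 207 = 177 minutes
= 2 hours 57 minutes

2h 57m


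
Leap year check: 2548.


Yes

Rules: divisible by 4 AND (not by 100 OR by 400)
2548 ÷ 4 = 637 exactly → divisible by 4
2548 ÷ 100 = 25 remainder 48 → not divisible by 100
Divisible by 4 but not by 100 → leap year


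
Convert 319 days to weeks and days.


Weeks: 319 ÷ 7 = 45 remainder 4

45 weeks 4 days


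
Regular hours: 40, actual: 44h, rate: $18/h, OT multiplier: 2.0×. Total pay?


$864.00

Regular: 40h × $18 = $720.00
Overtime: 44 - 40 = 4h
OT pay: 4h × $18 × 2.0 = $144.00
Total = $720.00 + $144.00 = $864.00


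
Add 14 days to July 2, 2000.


July 16, 2000

Start: July 2, 2000
Add 14 days
July 2 + 14 = July 16, 2000


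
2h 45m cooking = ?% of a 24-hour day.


11.5%

Time: 165 minutes
Day: 1440 minutes
Percentage = (165/1440) × 100 ≈ 11.5%


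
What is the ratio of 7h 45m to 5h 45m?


Duration 1: 465 minutes
Duration 2: 345 minutes
Ratio = 465:345
GCD = 15
Simplified = 31:23
As a decimal: 31/23 ≈ 1.35

31:23 (1.35)


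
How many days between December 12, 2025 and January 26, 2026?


45 days

From December 12, 2025 to January 26, 2026
Rest of December 2025: 31 - 12 = 19
Days into January 2026: 26
Total = 19 + 26 = 45 days


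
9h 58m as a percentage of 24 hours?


0.4153 (41.53%)

Total minutes: 9×60 + 58 = 598
Day = 24×60 = 1440 minutes
Fraction = 598/1440 ≈ 0.4153
As a percentage: 598/1440 × 100 ≈ 41.53%


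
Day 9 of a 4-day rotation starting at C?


Shifts: A, B, C, D
Start: C (index 2)
Day 9: (2 + 9 - 1) mod 4
= 10 mod 4
= 2
Index 2 → shift C

Shift C


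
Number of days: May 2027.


31 days

Month: May (month 5)
May has 31 days


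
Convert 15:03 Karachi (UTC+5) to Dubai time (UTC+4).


Time difference = UTC+4 - UTC+5 = -1 hours
New hour = (15 -1) mod 24
= 14 mod 24 = 14
Minutes unchanged → 14:03

14:03


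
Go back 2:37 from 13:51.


11:14

Start: 831 minutes from midnight
Subtract: 157 minutes
Remaining: 831 - 157 = 674
Hours: 11, Minutes: 14


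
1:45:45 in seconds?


6345 seconds

Hours: 1 × 3600 = 3600
Minutes: 45 × 60 = 2700
Seconds: 45
Total = 3600 + 2700 + 45 = 6345


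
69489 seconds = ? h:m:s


Hours: 69489 ÷ 3600 = 19 remainder 1089
Minutes: 1089 ÷ 60 = 18 remainder 9
Seconds: 9

19h 18m 9s


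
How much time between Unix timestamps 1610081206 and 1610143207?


Difference = 1610143207 - 1610081206 = 62001 seconds
In hours: 62001 / 3600 ≈ 17.2
In days: 62001 / 86400 ≈ 0.72

62001 seconds (17.2 hours / 0.72 days)


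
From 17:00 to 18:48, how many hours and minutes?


End time in minutes: 18×60 + 48 = 1128
Start time in minutes: 17×60 + 0 = 1020
Difference = 1128 - 1020 = 108 minutes
= 1 hours 48 minutes

1h 48m


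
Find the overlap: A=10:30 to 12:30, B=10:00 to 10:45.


15 minutes

Meeting A: 630-750 (in minutes from midnight)
Meeting B: 600-645
Overlap start = max(630, 600) = 630
Overlap end = min(750, 645) = 645
Overlap = max(0, 645 - 630) = 15 min


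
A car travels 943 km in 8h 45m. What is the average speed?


Distance: 943 km
Time: 8h 45m = 525 min = 525/60 = 35/4 hours
Speed = 943 ÷ (35/4) = 943 × 4 / 35 = 3772/35 ≈ 107.8 km/h

107.8 km/h


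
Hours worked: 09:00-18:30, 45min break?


Total time = (18×60+30) - (9×60+0)
= 1110 - 540 = 570 min
Minus break: 570 - 45 = 525 min
= 8h 45m

8h 45m (525 minutes)


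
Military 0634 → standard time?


6:34 AM

Hour: 6
6 < 12 → AM


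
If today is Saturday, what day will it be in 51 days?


Start: Saturday (index 5)
(5 + 51) mod 7
= 56 mod 7
= 0
Index 0 → Monday

Monday


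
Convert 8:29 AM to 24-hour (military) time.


Input: 8:29 AM
AM hour stays: 8

08:29


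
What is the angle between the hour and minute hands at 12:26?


143.0°

Hour hand (12 ≡ 0 on the dial): 0×30 + 26×0.5 = 13.0°
Minute hand = 26×6 = 156°
Difference = |13.0 - 156| = 143.0°


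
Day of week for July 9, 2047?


Zeller's congruence:
q=9, m=7, k=47, j=20
h = (9 + ⌊13×8/5⌋ + 47 + ⌊47/4⌋ + ⌊20/4⌋ - 2×20) mod 7
= (9 + 20 + 47 + 11 + 5 - 40) mod 7
= 52 mod 7 = 3
h=3 → Tuesday

Tuesday


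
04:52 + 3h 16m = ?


Start: 292 minutes from midnight
Add: 196 minutes
Total: 488 minutes
Hours: 488 ÷ 60 = 8 remainder 8

08:08


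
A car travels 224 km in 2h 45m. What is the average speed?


Distance: 224 km
Time: 2h 45m = 165 min = 165/60 = 11/4 hours
Speed = 224 ÷ (11/4) = 224 × 4 / 11 = 896/11 ≈ 81.5 km/h

81.5 km/h


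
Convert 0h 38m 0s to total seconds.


2280 seconds

Hours: 0 × 3600 = 0
Minutes: 38 × 60 = 2280
Seconds: 0
Total = 0 + 2280 + 0 = 2280


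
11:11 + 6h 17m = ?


17:28

Start: 671 minutes from midnight
Add: 377 minutes
Total: 1048 minutes
Hours: 1048 ÷ 60 = 17 remainder 28


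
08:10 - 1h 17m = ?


Start: 490 minutes from midnight
Subtract: 77 minutes
Remaining: 490 - 77 = 413
Hours: 6, Minutes: 53

06:53


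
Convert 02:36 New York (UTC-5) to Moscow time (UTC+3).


Time difference = UTC+3 - UTC-5 = +8 hours
New hour = (2 + 8) mod 24
= 10 mod 24 = 10
Minutes unchanged → 10:36

10:36


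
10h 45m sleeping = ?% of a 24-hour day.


Time: 645 minutes
Day: 1440 minutes
Percentage = (645/1440) × 100 ≈ 44.8%

44.8%


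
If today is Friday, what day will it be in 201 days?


Wednesday

Start: Friday (index 4)
(4 + 201) mod 7
= 205 mod 7
= 2
Index 2 → Wednesday


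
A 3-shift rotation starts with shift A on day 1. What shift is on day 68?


Shifts: A, B, C
Start: A (index 0)
Day 68: (0 + 68 - 1) mod 3
= 67 mod 3
= 1
Index 1 → shift B

Shift B


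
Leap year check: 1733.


No

Rules: divisible by 4 AND (not by 100 OR by 400)
1733 ÷ 4 = 433 remainder 1 → not divisible by 4
Not divisible by 4 → not a leap year


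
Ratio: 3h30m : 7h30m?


7:15 (0.47)

Duration 1: 210 minutes
Duration 2: 450 minutes
Ratio = 210:450
GCD = 30
Simplified = 7:15
As a decimal: 7/15 ≈ 0.47


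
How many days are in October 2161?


Month: October (month 10)
October has 31 days

31 days


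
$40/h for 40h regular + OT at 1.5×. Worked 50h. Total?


Regular: 40h × $40 = $1600.00
Overtime: 50 - 40 = 10h
OT pay: 10h × $40 × 1.5 = $600.00
Total = $1600.00 + $600.00 = $2200.00

$2200.00


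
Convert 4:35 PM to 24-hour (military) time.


Input: 4:35 PM
PM: 4 + 12 = 16

16:35


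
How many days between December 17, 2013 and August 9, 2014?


235 days

From December 17, 2013 to August 9, 2014
Rest of December 2013: 31 - 17 = 14
Full months: January 31, February 2014 28, March 31, April 30, May 31, June 30, July 31
Days into August 2014: 9
Total = 14 + 31 + 28 + 31 + 30 + 31 + 30 + 31 + 9 = 235 days


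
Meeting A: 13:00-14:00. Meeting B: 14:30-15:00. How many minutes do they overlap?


Meeting A: 780-840 (in minutes from midnight)
Meeting B: 870-900
Overlap start = max(780, 870) = 870
Overlap end = min(840, 900) = 840
Overlap = max(0, 840 - 870) = 0 min

0 minutes


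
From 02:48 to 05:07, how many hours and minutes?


End time in minutes: 5×60 + 7 = 307
Start time in minutes: 2×60 + 48 = 168
Difference = 307 - 168 = 139 minutes
= 2 hours 19 minutes

2h 19m


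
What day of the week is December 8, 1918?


Sunday

Zeller's congruence:
q=8, m=12, k=18, j=19
h = (8 + ⌊13×13/5⌋ + 18 + ⌊18/4⌋ + ⌊19/4⌋ - 2×19) mod 7
= (8 + 33 + 18 + 4 + 4 - 38) mod 7
= 29 mod 7 = 1
h=1 → Sunday


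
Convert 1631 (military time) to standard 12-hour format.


4:31 PM

Hour: 16
16 - 12 = 4 → PM


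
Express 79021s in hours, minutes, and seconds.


21h 57m 1s

Hours: 79021 ÷ 3600 = 21 remainder 3421
Minutes: 3421 ÷ 60 = 57 remainder 1
Seconds: 1


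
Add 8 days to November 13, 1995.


Start: November 13, 1995
Add 8 days
November 13 + 8 = November 21, 1995

November 21, 1995


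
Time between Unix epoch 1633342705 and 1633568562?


Difference = 1633568562 - 1633342705 = 225857 seconds
In hours: 225857 / 3600 ≈ 62.7
In days: 225857 / 86400 ≈ 2.61

225857 seconds (62.7 hours / 2.61 days)


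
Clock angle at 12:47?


101.5°

Hour hand (12 ≡ 0 on the dial): 0×30 + 47×0.5 = 23.5°
Minute hand = 47×6 = 282°
Difference = |23.5 - 282| = 258.5°
Since > 180°: 360 - 258.5 = 101.5°


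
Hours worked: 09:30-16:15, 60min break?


5h 45m (345 minutes)

Total time = (16×60+15) - (9×60+30)
= 975 - 570 = 405 min
Minus break: 405 - 60 = 345 min
= 5h 45m


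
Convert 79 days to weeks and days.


11 weeks 2 days

Weeks: 79 ÷ 7 = 11 remainder 2


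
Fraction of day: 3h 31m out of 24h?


0.1465 (14.65%)

Total minutes: 3×60 + 31 = 211
Day = 24×60 = 1440 minutes
Fraction = 211/1440 ≈ 0.1465
As a percentage: 211/1440 × 100 ≈ 14.65%


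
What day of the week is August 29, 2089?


Monday

Zeller's congruence:
q=29, m=8, k=89, j=20
h = (29 + ⌊13×9/5⌋ + 89 + ⌊89/4⌋ + ⌊20/4⌋ - 2×20) mod 7
= (29 + 23 + 89 + 22 + 5 - 40) mod 7
= 128 mod 7 = 2
h=2 → Monday


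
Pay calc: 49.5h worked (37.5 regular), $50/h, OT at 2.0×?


Regular: 37.5h × $50 = $1875.00
Overtime: 49.5 - 37.5 = 12.0h
OT pay: 12.0h × $50 × 2.0 = $1200.00
Total = $1875.00 + $1200.00 = $3075.00

$3075.00


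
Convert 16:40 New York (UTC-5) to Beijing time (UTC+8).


05:40 (next day)

Time difference = UTC+8 - UTC-5 = +13 hours
New hour = (16 + 13) mod 24
= 29 mod 24 = 5
Minutes unchanged → 05:40; 29 ≥ 24 → next day


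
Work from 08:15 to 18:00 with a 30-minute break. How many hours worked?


9h 15m (555 minutes)

Total time = (18×60+0) - (8×60+15)
= 1080 - 495 = 585 min
Minus break: 585 - 30 = 555 min
= 9h 15m


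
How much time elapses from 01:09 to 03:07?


1h 58m

End time in minutes: 3×60 + 7 = 187
Start time in minutes: 1×60 + 9 = 69
Difference = 187 - 69 = 118 minutes
= 1 hours 58 minutes


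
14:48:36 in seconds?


Hours: 14 × 3600 = 50400
Minutes: 48 × 60 = 2880
Seconds: 36
Total = 50400 + 2880 + 36 = 53316

53316 seconds


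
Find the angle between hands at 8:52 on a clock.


46.0°

Hour hand = 8×30 + 52×0.5 = 266.0°
Minute hand = 52×6 = 312°
Difference = |266.0 - 312| = 46.0°


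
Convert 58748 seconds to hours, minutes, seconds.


16h 19m 8s

Hours: 58748 ÷ 3600 = 16 remainder 1148
Minutes: 1148 ÷ 60 = 19 remainder 8
Seconds: 8


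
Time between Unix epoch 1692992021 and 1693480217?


Difference = 1693480217 - 1692992021 = 488196 seconds
In hours: 488196 / 3600 ≈ 135.6
In days: 488196 / 86400 ≈ 5.65

488196 seconds (135.6 hours / 5.65 days)


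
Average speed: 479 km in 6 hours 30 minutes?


73.7 km/h

Distance: 479 km
Time: 6h 30m = 390 min = 390/60 = 13/2 hours
Speed = 479 ÷ (13/2) = 479 × 2 / 13 = 958/13 ≈ 73.7 km/h


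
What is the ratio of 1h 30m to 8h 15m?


Duration 1: 90 minutes
Duration 2: 495 minutes
Ratio = 90:495
GCD = 45
Simplified = 2:11
As a decimal: 2/11 ≈ 0.18

2:11 (0.18)


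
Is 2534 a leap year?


No

Rules: divisible by 4 AND (not by 100 OR by 400)
2534 ÷ 4 = 633 remainder 2 → not divisible by 4
Not divisible by 4 → not a leap year


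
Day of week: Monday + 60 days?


Friday

Start: Monday (index 0)
(0 + 60) mod 7
= 60 mod 7
= 4
Index 4 → Friday


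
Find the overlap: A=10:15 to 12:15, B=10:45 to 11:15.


Meeting A: 615-735 (in minutes from midnight)
Meeting B: 645-675
Overlap start = max(615, 645) = 645
Overlap end = min(735, 675) = 675
Overlap = max(0, 675 - 645) = 30 min

30 minutes


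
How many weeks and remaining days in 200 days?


Weeks: 200 ÷ 7 = 28 remainder 4

28 weeks 4 days


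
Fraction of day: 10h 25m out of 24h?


0.4340 (43.40%)

Total minutes: 10×60 + 25 = 625
Day = 24×60 = 1440 minutes
Fraction = 625/1440 ≈ 0.4340
As a percentage: 625/1440 × 100 ≈ 43.40%


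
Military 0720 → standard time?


7:20 AM

Hour: 7
7 < 12 → AM


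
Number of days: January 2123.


Month: January (month 1)
January has 31 days

31 days


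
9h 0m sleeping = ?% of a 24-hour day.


Time: 540 minutes
Day: 1440 minutes
Percentage = (540/1440) × 100 = 37.5%

37.5%


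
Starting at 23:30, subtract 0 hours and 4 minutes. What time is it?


Start: 1410 minutes from midnight
Subtract: 4 minutes
Remaining: 1410 - 4 = 1406
Hours: 23, Minutes: 26

23:26


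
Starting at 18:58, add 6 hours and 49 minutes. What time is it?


Start: 1138 minutes from midnight
Add: 409 minutes
Total: 1547 minutes
Hours: 1547 ÷ 60 = 25 remainder 47
25 ≥ 24 → 25 - 24 = 1 (next day)

01:47 (next day)


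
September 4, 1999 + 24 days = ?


Start: September 4, 1999
Add 24 days
September 4 + 24 = September 28, 1999

September 28, 1999


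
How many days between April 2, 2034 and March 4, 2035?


From April 2, 2034 to March 4, 2035
Rest of April 2034: 30 - 2 = 28
Full months: May 31, June 30, July 31, August 31, September 30, October 31, November 30, December 31, January 31, February 2035 28
Days into March 2035: 4
Total = 28 + 31 + 30 + 31 + 31 + 30 + 31 + 30 + 31 + 31 + 28 + 4 = 336 days

336 days


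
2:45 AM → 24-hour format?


Input: 2:45 AM
AM hour stays: 2

02:45


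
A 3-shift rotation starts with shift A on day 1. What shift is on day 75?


Shifts: A, B, C
Start: A (index 0)
Day 75: (0 + 75 - 1) mod 3
= 74 mod 3
= 2
Index 2 → shift C

Shift C


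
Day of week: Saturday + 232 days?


Start: Saturday (index 5)
(5 + 232) mod 7
= 237 mod 7
= 6
Index 6 → Sunday

Sunday


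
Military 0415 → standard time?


4:15 AM

Hour: 4
4 < 12 → AM


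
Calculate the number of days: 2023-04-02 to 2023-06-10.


69 days

From April 2, 2023 to June 10, 2023
Rest of April 2023: 30 - 2 = 28
Full months: May 31
Days into June 2023: 10
Total = 28 + 31 + 10 = 69 days


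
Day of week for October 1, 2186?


Sunday

Zeller's congruence:
q=1, m=10, k=86, j=21
h = (1 + ⌊13×11/5⌋ + 86 + ⌊86/4⌋ + ⌊21/4⌋ - 2×21) mod 7
= (1 + 28 + 86 + 21 + 5 - 42) mod 7
= 99 mod 7 = 1
h=1 → Sunday


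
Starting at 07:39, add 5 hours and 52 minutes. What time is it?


13:31

Start: 459 minutes from midnight
Add: 352 minutes
Total: 811 minutes
Hours: 811 ÷ 60 = 13 remainder 31


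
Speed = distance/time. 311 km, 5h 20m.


58.3 km/h

Distance: 311 km
Time: 5h 20m = 320 min = 320/60 = 16/3 hours
Speed = 311 ÷ (16/3) = 311 × 3 / 16 = 933/16 ≈ 58.3 km/h


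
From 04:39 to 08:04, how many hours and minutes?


End time in minutes: 8×60 + 4 = 484
Start time in minutes: 4×60 + 39 = 279
Difference = 484 - 279 = 205 minutes
= 3 hours 25 minutes

3h 25m


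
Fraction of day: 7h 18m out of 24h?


Total minutes: 7×60 + 18 = 438
Day = 24×60 = 1440 minutes
Fraction = 438/1440 ≈ 0.3042
As a percentage: 438/1440 × 100 ≈ 30.42%

0.3042 (30.42%)


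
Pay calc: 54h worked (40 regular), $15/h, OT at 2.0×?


Regular: 40h × $15 = $600.00
Overtime: 54 - 40 = 14h
OT pay: 14h × $15 × 2.0 = $420.00
Total = $600.00 + $420.00 = $1020.00

$1020.00


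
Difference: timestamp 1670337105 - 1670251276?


85829 seconds (23.8 hours / 0.99 days)

Difference = 1670337105 - 1670251276 = 85829 seconds
In hours: 85829 / 3600 ≈ 23.8
In days: 85829 / 86400 ≈ 0.99


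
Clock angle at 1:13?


41.5°

Hour hand = 1×30 + 13×0.5 = 36.5°
Minute hand = 13×6 = 78°
Difference = |36.5 - 78| = 41.5°


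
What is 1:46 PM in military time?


13:46

Input: 1:46 PM
PM: 1 + 12 = 13


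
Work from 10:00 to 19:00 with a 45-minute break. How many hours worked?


8h 15m (495 minutes)

Total time = (19×60+0) - (10×60+0)
= 1140 - 600 = 540 min
Minus break: 540 - 45 = 495 min
= 8h 15m


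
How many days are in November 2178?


Month: November (month 11)
November has 30 days

30 days


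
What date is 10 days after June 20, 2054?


Start: June 20, 2054
Add 10 days
June 20 + 10 = June 30, 2054

June 30, 2054


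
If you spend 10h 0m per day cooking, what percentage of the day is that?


Time: 600 minutes
Day: 1440 minutes
Percentage = (600/1440) × 100 ≈ 41.7%

41.7%


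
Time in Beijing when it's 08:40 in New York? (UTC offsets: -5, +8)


21:40

Time difference = UTC+8 - UTC-5 = +13 hours
New hour = (8 + 13) mod 24
= 21 mod 24 = 21
Minutes unchanged → 21:40


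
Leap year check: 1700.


Rules: divisible by 4 AND (not by 100 OR by 400)
1700 ÷ 4 = 425 exactly → divisible by 4
1700 ÷ 100 = 17 exactly → divisible by 100
1700 ÷ 400 = 4 remainder 100 → not divisible by 400
Divisible by 100 but not by 400 → not a leap year

No


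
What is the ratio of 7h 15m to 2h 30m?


Duration 1: 435 minutes
Duration 2: 150 minutes
Ratio = 435:150
GCD = 15
Simplified = 29:10
As a decimal: 29/10 = 2.90

29:10 (2.90)


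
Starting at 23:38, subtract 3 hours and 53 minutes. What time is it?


Start: 1418 minutes from midnight
Subtract: 233 minutes
Remaining: 1418 - 233 = 1185
Hours: 19, Minutes: 45

19:45


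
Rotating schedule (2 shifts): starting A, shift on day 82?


Shifts: A, B
Start: A (index 0)
Day 82: (0 + 82 - 1) mod 2
= 81 mod 2
= 1
Index 1 → shift B

Shift B


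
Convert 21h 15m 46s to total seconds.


76546 seconds

Hours: 21 × 3600 = 75600
Minutes: 15 × 60 = 900
Seconds: 46
Total = 75600 + 900 + 46 = 76546


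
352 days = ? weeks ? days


50 weeks 2 days

Weeks: 352 ÷ 7 = 50 remainder 2


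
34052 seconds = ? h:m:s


9h 27m 32s

Hours: 34052 ÷ 3600 = 9 remainder 1652
Minutes: 1652 ÷ 60 = 27 remainder 32
Seconds: 32


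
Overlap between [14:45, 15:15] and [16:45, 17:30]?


Meeting A: 885-915 (in minutes from midnight)
Meeting B: 1005-1050
Overlap start = max(885, 1005) = 1005
Overlap end = min(915, 1050) = 915
Overlap = max(0, 915 - 1005) = 0 min

0 minutes


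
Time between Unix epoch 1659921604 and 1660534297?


Difference = 1660534297 - 1659921604 = 612693 seconds
In hours: 612693 / 3600 ≈ 170.2
In days: 612693 / 86400 ≈ 7.09

612693 seconds (170.2 hours / 7.09 days)


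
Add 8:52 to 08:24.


Start: 504 minutes from midnight
Add: 532 minutes
Total: 1036 minutes
Hours: 1036 ÷ 60 = 17 remainder 16

17:16


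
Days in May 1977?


31 days

Month: May (month 5)
May has 31 days


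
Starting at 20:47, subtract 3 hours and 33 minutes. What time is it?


Start: 1247 minutes from midnight
Subtract: 213 minutes
Remaining: 1247 - 213 = 1034
Hours: 17, Minutes: 14

17:14


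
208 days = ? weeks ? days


Weeks: 208 ÷ 7 = 29 remainder 5

29 weeks 5 days


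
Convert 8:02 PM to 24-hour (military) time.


Input: 8:02 PM
PM: 8 + 12 = 20

20:02


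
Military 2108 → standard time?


9:08 PM

Hour: 21
21 - 12 = 9 → PM


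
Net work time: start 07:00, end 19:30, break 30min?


Total time = (19×60+30) - (7×60+0)
= 1170 - 420 = 750 min
Minus break: 750 - 30 = 720 min
= 12h 0m

12h 0m (720 minutes)


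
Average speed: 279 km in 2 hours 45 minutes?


101.5 km/h

Distance: 279 km
Time: 2h 45m = 165 min = 165/60 = 11/4 hours
Speed = 279 ÷ (11/4) = 279 × 4 / 11 = 1116/11 ≈ 101.5 km/h


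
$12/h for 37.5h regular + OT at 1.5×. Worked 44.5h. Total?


Regular: 37.5h × $12 = $450.00
Overtime: 44.5 - 37.5 = 7.0h
OT pay: 7.0h × $12 × 1.5 = $126.00
Total = $450.00 + $126.00 = $576.00

$576.00


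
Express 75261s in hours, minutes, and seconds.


Hours: 75261 ÷ 3600 = 20 remainder 3261
Minutes: 3261 ÷ 60 = 54 remainder 21
Seconds: 21

20h 54m 21s


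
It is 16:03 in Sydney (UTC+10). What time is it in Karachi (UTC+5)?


Time difference = UTC+5 - UTC+10 = -5 hours
New hour = (16 -5) mod 24
= 11 mod 24 = 11
Minutes unchanged → 11:03

11:03


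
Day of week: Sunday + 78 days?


Monday

Start: Sunday (index 6)
(6 + 78) mod 7
= 84 mod 7
= 0
Index 0 → Monday


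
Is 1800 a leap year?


Rules: divisible by 4 AND (not by 100 OR by 400)
1800 ÷ 4 = 450 exactly → divisible by 4
1800 ÷ 100 = 18 exactly → divisible by 100
1800 ÷ 400 = 4 remainder 200 → not divisible by 400
Divisible by 100 but not by 400 → not a leap year

No


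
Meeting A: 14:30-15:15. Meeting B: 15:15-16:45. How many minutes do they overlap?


0 minutes

Meeting A: 870-915 (in minutes from midnight)
Meeting B: 915-1005
Overlap start = max(870, 915) = 915
Overlap end = min(915, 1005) = 915
Overlap = max(0, 915 - 915) = 0 min


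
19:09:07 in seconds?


Hours: 19 × 3600 = 68400
Minutes: 9 × 60 = 540
Seconds: 7
Total = 68400 + 540 + 7 = 68947

68947 seconds


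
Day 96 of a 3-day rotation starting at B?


Shift A

Shifts: A, B, C
Start: B (index 1)
Day 96: (1 + 96 - 1) mod 3
= 96 mod 3
= 0
Index 0 → shift A


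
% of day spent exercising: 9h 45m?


40.6%

Time: 585 minutes
Day: 1440 minutes
Percentage = (585/1440) × 100 ≈ 40.6%


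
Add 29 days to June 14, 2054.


Start: June 14, 2054
Add 29 days
June 14 → July 1: 30 - 14 + 1 = 17 days (29 - 17 = 12 left)
July 1 + 12 = July 13, 2054

July 13, 2054


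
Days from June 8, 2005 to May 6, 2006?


From June 8, 2005 to May 6, 2006
Rest of June 2005: 30 - 8 = 22
Full months: July 31, August 31, September 30, October 31, November 30, December 31, January 31, February 2006 28, March 31, April 30
Days into May 2006: 6
Total = 22 + 31 + 31 + 30 + 31 + 30 + 31 + 31 + 28 + 31 + 30 + 6 = 332 days

332 days


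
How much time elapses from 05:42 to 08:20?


End time in minutes: 8×60 + 20 = 500
Start time in minutes: 5×60 + 42 = 342
Difference = 500 - 342 = 158 minutes
= 2 hours 38 minutes

2h 38m


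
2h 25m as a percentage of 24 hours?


Total minutes: 2×60 + 25 = 145
Day = 24×60 = 1440 minutes
Fraction = 145/1440 ≈ 0.1007
As a percentage: 145/1440 × 100 ≈ 10.07%

0.1007 (10.07%)


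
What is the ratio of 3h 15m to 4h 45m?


13:19 (0.68)

Duration 1: 195 minutes
Duration 2: 285 minutes
Ratio = 195:285
GCD = 15
Simplified = 13:19
As a decimal: 13/19 ≈ 0.68


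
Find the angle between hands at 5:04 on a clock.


Hour hand = 5×30 + 4×0.5 = 152.0°
Minute hand = 4×6 = 24°
Difference = |152.0 - 24| = 128.0°

128.0°


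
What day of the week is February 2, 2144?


Sunday

Zeller's congruence:
q=2, m=14, k=43, j=21
h = (2 + ⌊13×15/5⌋ + 43 + ⌊43/4⌋ + ⌊21/4⌋ - 2×21) mod 7
= (2 + 39 + 43 + 10 + 5 - 42) mod 7
= 57 mod 7 = 1
h=1 → Sunday


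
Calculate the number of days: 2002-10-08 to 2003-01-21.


From October 8, 2002 to January 21, 2003
Rest of October 2002: 31 - 8 = 23
Full months: November 30, December 31
Days into January 2003: 21
Total = 23 + 30 + 31 + 21 = 105 days

105 days


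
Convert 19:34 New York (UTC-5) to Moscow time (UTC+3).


Time difference = UTC+3 - UTC-5 = +8 hours
New hour = (19 + 8) mod 24
= 27 mod 24 = 3
Minutes unchanged → 03:34; 27 ≥ 24 → next day

03:34 (next day)


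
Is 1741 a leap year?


No

Rules: divisible by 4 AND (not by 100 OR by 400)
1741 ÷ 4 = 435 remainder 1 → not divisible by 4
Not divisible by 4 → not a leap year


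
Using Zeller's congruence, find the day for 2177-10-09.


Thursday

Zeller's congruence:
q=9, m=10, k=77, j=21
h = (9 + ⌊13×11/5⌋ + 77 + ⌊77/4⌋ + ⌊21/4⌋ - 2×21) mod 7
= (9 + 28 + 77 + 19 + 5 - 42) mod 7
= 96 mod 7 = 5
h=5 → Thursday


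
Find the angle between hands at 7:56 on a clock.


Hour hand = 7×30 + 56×0.5 = 238.0°
Minute hand = 56×6 = 336°
Difference = |238.0 - 336| = 98.0°

98.0°


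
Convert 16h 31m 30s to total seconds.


Hours: 16 × 3600 = 57600
Minutes: 31 × 60 = 1860
Seconds: 30
Total = 57600 + 1860 + 30 = 59490

59490 seconds


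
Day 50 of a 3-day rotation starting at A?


Shift B

Shifts: A, B, C
Start: A (index 0)
Day 50: (0 + 50 - 1) mod 3
= 49 mod 3
= 1
Index 1 → shift B


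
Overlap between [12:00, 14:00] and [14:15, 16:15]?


0 minutes

Meeting A: 720-840 (in minutes from midnight)
Meeting B: 855-975
Overlap start = max(720, 855) = 855
Overlap end = min(840, 975) = 840
Overlap = max(0, 840 - 855) = 0 min


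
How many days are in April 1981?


30 days

Month: April (month 4)
April has 30 days


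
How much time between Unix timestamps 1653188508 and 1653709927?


Difference = 1653709927 - 1653188508 = 521419 seconds
In hours: 521419 / 3600 ≈ 144.8
In days: 521419 / 86400 ≈ 6.03

521419 seconds (144.8 hours / 6.03 days)


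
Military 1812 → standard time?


6:12 PM

Hour: 18
18 - 12 = 6 → PM


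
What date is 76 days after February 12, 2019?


Start: February 12, 2019
Add 76 days
February 12 → March 1: 28 - 12 + 1 = 17 days (76 - 17 = 59 left)
March 1 → April 1: 31 - 1 + 1 = 31 days (59 - 31 = 28 left)
April 1 + 28 = April 29, 2019

April 29, 2019


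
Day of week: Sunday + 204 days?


Start: Sunday (index 6)
(6 + 204) mod 7
= 210 mod 7
= 0
Index 0 → Monday

Monday


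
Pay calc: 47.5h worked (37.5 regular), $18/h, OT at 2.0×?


$1035.00

Regular: 37.5h × $18 = $675.00
Overtime: 47.5 - 37.5 = 10.0h
OT pay: 10.0h × $18 × 2.0 = $360.00
Total = $675.00 + $360.00 = $1035.00


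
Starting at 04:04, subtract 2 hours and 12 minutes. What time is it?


Start: 244 minutes from midnight
Subtract: 132 minutes
Remaining: 244 - 132 = 112
Hours: 1, Minutes: 52

01:52


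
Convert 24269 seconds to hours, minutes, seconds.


Hours: 24269 ÷ 3600 = 6 remainder 2669
Minutes: 2669 ÷ 60 = 44 remainder 29
Seconds: 29

6h 44m 29s


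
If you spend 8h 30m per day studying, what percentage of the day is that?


35.4%

Time: 510 minutes
Day: 1440 minutes
Percentage = (510/1440) × 100 ≈ 35.4%


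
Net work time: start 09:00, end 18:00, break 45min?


8h 15m (495 minutes)

Total time = (18×60+0) - (9×60+0)
= 1080 - 540 = 540 min
Minus break: 540 - 45 = 495 min
= 8h 15m


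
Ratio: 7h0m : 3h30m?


Duration 1: 420 minutes
Duration 2: 210 minutes
Ratio = 420:210
GCD = 210
Simplified = 2:1
As a decimal: 2/1 = 2.00

2:1 (2.00)


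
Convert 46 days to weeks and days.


6 weeks 4 days

Weeks: 46 ÷ 7 = 6 remainder 4


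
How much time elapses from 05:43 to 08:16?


2h 33m

End time in minutes: 8×60 + 16 = 496
Start time in minutes: 5×60 + 43 = 343
Difference = 496 - 343 = 153 minutes
= 2 hours 33 minutes


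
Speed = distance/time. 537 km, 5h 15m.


Distance: 537 km
Time: 5h 15m = 315 min = 315/60 = 21/4 hours
Speed = 537 ÷ (21/4) = 537 × 4 / 21 = 2148/21 ≈ 102.3 km/h

102.3 km/h


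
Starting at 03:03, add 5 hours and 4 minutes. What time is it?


Start: 183 minutes from midnight
Add: 304 minutes
Total: 487 minutes
Hours: 487 ÷ 60 = 8 remainder 7

08:07


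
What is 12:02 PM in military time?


Input: 12:02 PM
12 PM → 12 (noon)

12:02


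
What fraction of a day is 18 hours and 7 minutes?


Total minutes: 18×60 + 7 = 1087
Day = 24×60 = 1440 minutes
Fraction = 1087/1440 ≈ 0.7549
As a percentage: 1087/1440 × 100 ≈ 75.49%

0.7549 (75.49%)


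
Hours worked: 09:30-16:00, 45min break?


5h 45m (345 minutes)

Total time = (16×60+0) - (9×60+30)
= 960 - 570 = 390 min
Minus break: 390 - 45 = 345 min
= 5h 45m


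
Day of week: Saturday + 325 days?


Tuesday

Start: Saturday (index 5)
(5 + 325) mod 7
= 330 mod 7
= 1
Index 1 → Tuesday


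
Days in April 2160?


30 days

Month: April (month 4)
April has 30 days


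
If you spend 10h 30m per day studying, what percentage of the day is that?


Time: 630 minutes
Day: 1440 minutes
Percentage = (630/1440) × 100 ≈ 43.8%

43.8%


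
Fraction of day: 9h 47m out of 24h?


Total minutes: 9×60 + 47 = 587
Day = 24×60 = 1440 minutes
Fraction = 587/1440 ≈ 0.4076
As a percentage: 587/1440 × 100 ≈ 40.76%

0.4076 (40.76%)


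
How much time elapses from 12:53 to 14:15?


End time in minutes: 14×60 + 15 = 855
Start time in minutes: 12×60 + 53 = 773
Difference = 855 - 773 = 82 minutes
= 1 hours 22 minutes

1h 22m


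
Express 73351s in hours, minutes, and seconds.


20h 22m 31s

Hours: 73351 ÷ 3600 = 20 remainder 1351
Minutes: 1351 ÷ 60 = 22 remainder 31
Seconds: 31


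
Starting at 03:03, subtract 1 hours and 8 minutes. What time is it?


01:55

Start: 183 minutes from midnight
Subtract: 68 minutes
Remaining: 183 - 68 = 115
Hours: 1, Minutes: 55


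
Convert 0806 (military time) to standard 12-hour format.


Hour: 8
8 < 12 → AM

8:06 AM


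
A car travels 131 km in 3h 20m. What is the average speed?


39.3 km/h

Distance: 131 km
Time: 3h 20m = 200 min = 200/60 = 10/3 hours
Speed = 131 ÷ (10/3) = 131 × 3 / 10 = 393/10 = 39.3 km/h


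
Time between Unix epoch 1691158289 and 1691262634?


Difference = 1691262634 - 1691158289 = 104345 seconds
In hours: 104345 / 3600 ≈ 29.0
In days: 104345 / 86400 ≈ 1.21

104345 seconds (29.0 hours / 1.21 days)


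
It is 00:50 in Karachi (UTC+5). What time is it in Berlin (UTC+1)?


Time difference = UTC+1 - UTC+5 = -4 hours
New hour = (0 -4) mod 24
= -4 mod 24 = 20
Minutes unchanged → 20:50; -4 < 0 → previous day

20:50 (previous day)


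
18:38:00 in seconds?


67080 seconds

Hours: 18 × 3600 = 64800
Minutes: 38 × 60 = 2280
Seconds: 0
Total = 64800 + 2280 + 0 = 67080


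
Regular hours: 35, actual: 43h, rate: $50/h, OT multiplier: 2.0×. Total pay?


Regular: 35h × $50 = $1750.00
Overtime: 43 - 35 = 8h
OT pay: 8h × $50 × 2.0 = $800.00
Total = $1750.00 + $800.00 = $2550.00

$2550.00


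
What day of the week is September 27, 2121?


Zeller's congruence:
q=27, m=9, k=21, j=21
h = (27 + ⌊13×10/5⌋ + 21 + ⌊21/4⌋ + ⌊21/4⌋ - 2×21) mod 7
= (27 + 26 + 21 + 5 + 5 - 42) mod 7
= 42 mod 7 = 0
h=0 → Saturday

Saturday


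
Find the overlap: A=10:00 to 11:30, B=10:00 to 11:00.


Meeting A: 600-690 (in minutes from midnight)
Meeting B: 600-660
Overlap start = max(600, 600) = 600
Overlap end = min(690, 660) = 660
Overlap = max(0, 660 - 600) = 60 min

60 minutes


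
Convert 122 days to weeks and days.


17 weeks 3 days

Weeks: 122 ÷ 7 = 17 remainder 3


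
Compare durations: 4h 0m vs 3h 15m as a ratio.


Duration 1: 240 minutes
Duration 2: 195 minutes
Ratio = 240:195
GCD = 15
Simplified = 16:13
As a decimal: 16/13 ≈ 1.23

16:13 (1.23)


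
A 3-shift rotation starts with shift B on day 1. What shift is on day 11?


Shift C

Shifts: A, B, C
Start: B (index 1)
Day 11: (1 + 11 - 1) mod 3
= 11 mod 3
= 2
Index 2 → shift C


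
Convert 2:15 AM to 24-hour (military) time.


Input: 2:15 AM
AM hour stays: 2

02:15


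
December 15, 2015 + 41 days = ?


Start: December 15, 2015
Add 41 days
December 15 → January 1: 31 - 15 + 1 = 17 days (41 - 17 = 24 left)
January 1 + 24 = January 25, 2016

January 25, 2016


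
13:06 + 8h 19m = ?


Start: 786 minutes from midnight
Add: 499 minutes
Total: 1285 minutes
Hours: 1285 ÷ 60 = 21 remainder 25

21:25


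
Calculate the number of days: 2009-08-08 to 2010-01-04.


From August 8, 2009 to January 4, 2010
Rest of August 2009: 31 - 8 = 23
Full months: September 30, October 31, November 30, December 31
Days into January 2010: 4
Total = 23 + 30 + 31 + 30 + 31 + 4 = 149 days

149 days
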